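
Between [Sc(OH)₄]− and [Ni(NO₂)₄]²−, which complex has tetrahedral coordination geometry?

For [Sc(OH)₄]−: Summing ligand charges against the −1 overall charge gives an oxidation state of +3 for scandium. Sc sits in group 3, so the d-electron count is 3 − 3 = 0. A d⁰ ion has no crystal-field stabilisation preference between square planar and tetrahedral, so four ligands adopt the sterically favoured tetrahedral geometry. → tetrahedral.
For [Ni(NO₂)₄]²−: Summing ligand charges against the −2 overall charge gives an oxidation state of +2 for nickel. Group 10 minus oxidation state 2 gives a d⁸ configuration. Nitro (N-bound nitrite) is a strong-field ligand (high in the spectrochemical series). A 3d d⁸ ion with strong-field ligands gains enough CFSE to favour square planar over tetrahedral. → square planar.

[Sc(OH)₄]−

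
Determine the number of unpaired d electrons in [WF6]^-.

1

Ligand charges: each fluoride is −1. With an overall charge of −1 the tungsten centre must be in the +5 oxidation state.
W sits in group 6, so the d-electron count is 6 − 5 = 1.
In an octahedral field the d¹ configuration is t₂g¹e_g⁰ (only one arrangement possible), giving 1 unpaired electron.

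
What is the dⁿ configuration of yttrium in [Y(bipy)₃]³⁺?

Ligand charges: 2,2′-bipyridine is neutral. With an overall charge of +3 the yttrium centre must be in the +3 oxidation state.
Y sits in group 3, so the d-electron count is 3 − 3 = 0.

d0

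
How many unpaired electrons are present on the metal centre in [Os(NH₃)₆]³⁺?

1

Summing ligand charges against the +3 overall charge gives an oxidation state of +3 for osmium.
Osmium is a group-8 element; Os(III) is therefore d⁵.
The spin state decides the count: a 5d ion has a large Δₒ and is invariably low-spin.
An octahedral low-spin d⁵ ion is t₂g⁵e_g⁰, giving 1 unpaired electron.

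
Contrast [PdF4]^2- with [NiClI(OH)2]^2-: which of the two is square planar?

For [PdF4]^2-: Each fluoride is −1; balancing the −2 overall charge requires Pd(II). Palladium is a group-10 element; Pd(II) is therefore d⁸. A 4d d⁸ ion has a large crystal-field splitting; square planar leaves the high-energy d_{x²−y²} orbital empty and maximises CFSE. → square planar.
For [NiClI(OH)2]^2-: Summing ligand charges against the −2 overall charge gives an oxidation state of +2 for nickel. Group 10 minus oxidation state 2 gives a d⁸ configuration. Chloride, hydroxide, and iodide are weak-field ligands. With weak-field ligands the CFSE gain from square planar is small, so a 3d d⁸ ion takes the sterically preferred tetrahedral geometry. → tetrahedral.

[PdF4]^2-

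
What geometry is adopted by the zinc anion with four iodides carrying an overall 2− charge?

Each iodide is −1; balancing the −2 overall charge requires Zn(II).
Group 12 minus oxidation state 2 gives a d¹⁰ configuration.
With 4 monodentate ligands the coordination number is 4.
A d¹⁰ ion has no crystal-field stabilisation preference between square planar and tetrahedral, so four ligands adopt the sterically favoured tetrahedral geometry.

tetrahedral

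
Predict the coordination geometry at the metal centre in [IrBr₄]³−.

Summing ligand charges against the −3 overall charge gives an oxidation state of +1 for iridium.
Iridium is a group-9 element; Ir(I) is therefore d⁸.
Coordination number: 4.
A 5d d⁸ ion has a large crystal-field splitting; square planar leaves the high-energy d_{x²−y²} orbital empty and maximises CFSE.

square planar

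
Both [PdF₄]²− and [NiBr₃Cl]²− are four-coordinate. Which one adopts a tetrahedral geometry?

[NiBr₃Cl]²−

For [PdF₄]²−: Summing ligand charges against the −2 overall charge gives an oxidation state of +2 for palladium. Group 10 minus oxidation state 2 gives a d⁸ configuration. A 4d d⁸ ion has a large crystal-field splitting; square planar leaves the high-energy d_{x²−y²} orbital empty and maximises CFSE. → square planar.
For [NiBr₃Cl]²−: Each bromide is −1; each chloride is −1; balancing the −2 overall charge requires Ni(II). Nickel is a group-10 element; Ni(II) is therefore d⁸. Bromide and chloride are weak-field ligands. With weak-field ligands the CFSE gain from square planar is small, so a 3d d⁸ ion takes the sterically preferred tetrahedral geometry. → tetrahedral.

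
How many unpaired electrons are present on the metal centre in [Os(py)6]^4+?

2

Pyridine is neutral; balancing the +4 overall charge requires Os(IV).
Group 8 minus oxidation state 4 gives a d⁴ configuration.
The spin state decides the count: a 5d ion has a large Δₒ and is invariably low-spin.
An octahedral low-spin d⁴ ion is t₂g⁴e_g⁰, giving 2 unpaired electrons.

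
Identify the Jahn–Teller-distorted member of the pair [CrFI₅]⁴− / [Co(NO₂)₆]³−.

[CrFI₅]⁴−: Summing ligand charges against the −4 overall charge gives an oxidation state of +2 for chromium. Chromium is a group-6 element; Cr(II) is therefore d⁴. Fluoride and iodide are weak-field ligands for a first-row metal, so the complex is high-spin. The t₂g³e_g¹ (high-spin) configuration has an unevenly filled e_g set; the Jahn–Teller theorem predicts a tetragonal distortion (typically axial elongation) to lift the degeneracy.
[Co(NO₂)₆]³−: Ligand charges: each nitro (N-bound nitrite) is −1. With an overall charge of −3 the cobalt centre must be in the +3 oxidation state. Co sits in group 9, so the d-electron count is 9 − 3 = 6. Co(III) has an exceptionally large octahedral splitting and is low-spin with essentially every ligand except fluoride. The d⁶ configuration leaves the e_g set evenly filled (or empty) — no strong Jahn–Teller driving force.

[CrFI₅]⁴−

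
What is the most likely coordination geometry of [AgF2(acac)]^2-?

Ligand charges: each fluoride is −1; each acetylacetonate is −1. With an overall charge of −2 the silver centre must be in the +1 oxidation state.
Group 11 minus oxidation state 1 gives a d¹⁰ configuration.
Counting donor atoms: 2×fluoride (monodentate) → 2 donors; 1×acetylacetonate (bidentate) → 2 donors. Coordination number = 4.
A d¹⁰ ion has no crystal-field stabilisation preference between square planar and tetrahedral, so four ligands adopt the sterically favoured tetrahedral geometry.

tetrahedral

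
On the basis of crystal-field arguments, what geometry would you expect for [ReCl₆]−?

Each chloride is −1; balancing the −1 overall charge requires Re(V).
Group 7 minus oxidation state 5 gives a d² configuration.
Coordination number: 6.
Six donors around a single metal centre give an octahedral coordination sphere.

octahedral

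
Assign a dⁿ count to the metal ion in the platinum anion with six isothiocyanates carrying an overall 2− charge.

d6

Summing ligand charges against the −2 overall charge gives an oxidation state of +4 for platinum.
Platinum is a group-10 element; Pt(IV) is therefore d⁶.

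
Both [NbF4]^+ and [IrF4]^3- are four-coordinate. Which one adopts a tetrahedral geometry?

[NbF4]^+

For [NbF4]^+: Ligand charges: each fluoride is −1. With an overall charge of +1 the niobium centre must be in the +5 oxidation state. Nb sits in group 5, so the d-electron count is 5 − 5 = 0. A d⁰ ion has no crystal-field stabilisation preference between square planar and tetrahedral, so four ligands adopt the sterically favoured tetrahedral geometry. → tetrahedral.
For [IrF4]^3-: Ligand charges: each fluoride is −1. With an overall charge of −3 the iridium centre must be in the +1 oxidation state. Ir sits in group 9, so the d-electron count is 9 − 1 = 8. A 5d d⁸ ion has a large crystal-field splitting; square planar leaves the high-energy d_{x²−y²} orbital empty and maximises CFSE. → square planar.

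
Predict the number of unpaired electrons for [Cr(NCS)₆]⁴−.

4

Summing ligand charges against the −4 overall charge gives an oxidation state of +2 for chromium.
Cr sits in group 6, so the d-electron count is 6 − 2 = 4.
The spin state decides the count: Isothiocyanate is a weak-field ligand for a first-row metal, so the complex is high-spin.
An octahedral high-spin d⁴ ion is t₂g³e_g¹, giving 4 unpaired electrons.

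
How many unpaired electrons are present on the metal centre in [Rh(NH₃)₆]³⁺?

Summing ligand charges against the +3 overall charge gives an oxidation state of +3 for rhodium.
Group 9 minus oxidation state 3 gives a d⁶ configuration.
The spin state decides the count: a 4d ion has a large Δₒ and is invariably low-spin.
An octahedral low-spin d⁶ ion is t₂g⁶e_g⁰, giving 0 unpaired electrons.

0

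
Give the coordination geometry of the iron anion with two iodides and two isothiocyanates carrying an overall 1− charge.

Each iodide is −1; each isothiocyanate is −1; balancing the −1 overall charge requires Fe(III).
Group 8 minus oxidation state 3 gives a d⁵ configuration.
With 4 monodentate ligands the coordination number is 4.
Iodide and isothiocyanate are weak-field ligands.
A high-spin d⁵ ion has zero CFSE in either geometry, so four ligands adopt the sterically favoured tetrahedral geometry.

tetrahedral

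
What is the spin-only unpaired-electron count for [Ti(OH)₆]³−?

Summing ligand charges against the −3 overall charge gives an oxidation state of +3 for titanium.
Ti sits in group 4, so the d-electron count is 4 − 3 = 1.
In an octahedral field the d¹ configuration is t₂g¹e_g⁰ (only one arrangement possible), giving 1 unpaired electron.

1 unpaired electron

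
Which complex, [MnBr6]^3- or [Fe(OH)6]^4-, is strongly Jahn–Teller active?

[MnBr6]^3-

[MnBr6]^3-: Summing ligand charges against the −3 overall charge gives an oxidation state of +3 for manganese. Manganese is a group-7 element; Mn(III) is therefore d⁴. Bromide is a weak-field ligand for a first-row metal, so the complex is high-spin. The t₂g³e_g¹ (high-spin) configuration has an unevenly filled e_g set; the Jahn–Teller theorem predicts a tetragonal distortion (typically axial elongation) to lift the degeneracy.
[Fe(OH)6]^4-: Ligand charges: each hydroxide is −1. With an overall charge of −4 the iron centre must be in the +2 oxidation state. Fe sits in group 8, so the d-electron count is 8 − 2 = 6. Hydroxide is a weak-field ligand for a first-row metal, so the complex is high-spin. The d⁶ configuration leaves the e_g set evenly filled (or empty) — no strong Jahn–Teller driving force.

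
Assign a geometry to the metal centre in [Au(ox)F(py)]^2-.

Ligand charges: each oxalate is −2; each fluoride is −1; pyridine is neutral. With an overall charge of −2 the gold centre must be in the +1 oxidation state.
Au sits in group 11, so the d-electron count is 11 − 1 = 10.
Counting donor atoms: 1×oxalate (bidentate) → 2 donors; 1×fluoride (monodentate) → 1 donor; 1×pyridine (monodentate) → 1 donor. Coordination number = 4.
A d¹⁰ ion has no crystal-field stabilisation preference between square planar and tetrahedral, so four ligands adopt the sterically favoured tetrahedral geometry.

tetrahedral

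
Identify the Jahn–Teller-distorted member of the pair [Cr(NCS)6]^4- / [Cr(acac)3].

[Cr(NCS)6]^4-

[Cr(NCS)6]^4-: Summing ligand charges against the −4 overall charge gives an oxidation state of +2 for chromium. Chromium is a group-6 element; Cr(II) is therefore d⁴. Isothiocyanate is a weak-field ligand for a first-row metal, so the complex is high-spin. The t₂g³e_g¹ (high-spin) configuration has an unevenly filled e_g set; the Jahn–Teller theorem predicts a tetragonal distortion (typically axial elongation) to lift the degeneracy.
[Cr(acac)3]: Summing ligand charges against the 0 overall charge gives an oxidation state of +3 for chromium. Group 6 minus oxidation state 3 gives a d³ configuration. The d³ configuration leaves the e_g set evenly filled (or empty) — no strong Jahn–Teller driving force.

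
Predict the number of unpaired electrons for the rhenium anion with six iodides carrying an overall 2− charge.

3 unpaired electrons

Ligand charges: each iodide is −1. With an overall charge of −2 the rhenium centre must be in the +4 oxidation state.
Rhenium is a group-7 element; Re(IV) is therefore d³.
In an octahedral field the d³ configuration is t₂g³e_g⁰ (only one arrangement possible), giving 3 unpaired electrons.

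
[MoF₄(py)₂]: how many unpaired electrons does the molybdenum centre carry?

2 unpaired electrons

Ligand charges: each fluoride is −1; pyridine is neutral. With an overall charge of 0 the molybdenum centre must be in the +4 oxidation state.
Group 6 minus oxidation state 4 gives a d² configuration.
In an octahedral field the d² configuration is t₂g²e_g⁰ (only one arrangement possible), giving 2 unpaired electrons.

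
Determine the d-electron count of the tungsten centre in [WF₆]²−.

d²

Summing ligand charges against the −2 overall charge gives an oxidation state of +4 for tungsten.
Group 6 minus oxidation state 4 gives a d² configuration.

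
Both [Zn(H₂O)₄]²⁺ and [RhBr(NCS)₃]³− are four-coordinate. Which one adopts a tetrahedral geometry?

[Zn(H₂O)₄]²⁺

For [Zn(H₂O)₄]²⁺: Ligand charges: water is neutral. With an overall charge of +2 the zinc centre must be in the +2 oxidation state. Zn sits in group 12, so the d-electron count is 12 − 2 = 10. A d¹⁰ ion has no crystal-field stabilisation preference between square planar and tetrahedral, so four ligands adopt the sterically favoured tetrahedral geometry. → tetrahedral.
For [RhBr(NCS)₃]³−: Summing ligand charges against the −3 overall charge gives an oxidation state of +1 for rhodium. Rh sits in group 9, so the d-electron count is 9 − 1 = 8. A 4d d⁸ ion has a large crystal-field splitting; square planar leaves the high-energy d_{x²−y²} orbital empty and maximises CFSE. → square planar.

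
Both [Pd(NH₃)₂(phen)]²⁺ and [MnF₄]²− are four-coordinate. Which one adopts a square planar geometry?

[Pd(NH₃)₂(phen)]²⁺

For [Pd(NH₃)₂(phen)]²⁺: Summing ligand charges against the +2 overall charge gives an oxidation state of +2 for palladium. Pd sits in group 10, so the d-electron count is 10 − 2 = 8. A 4d d⁸ ion has a large crystal-field splitting; square planar leaves the high-energy d_{x²−y²} orbital empty and maximises CFSE. → square planar.
For [MnF₄]²−: Each fluoride is −1; balancing the −2 overall charge requires Mn(II). Manganese is a group-7 element; Mn(II) is therefore d⁵. A high-spin d⁵ ion has zero CFSE in either geometry, so four ligands adopt the sterically favoured tetrahedral geometry. → tetrahedral.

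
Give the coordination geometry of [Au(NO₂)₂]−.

Summing ligand charges against the −1 overall charge gives an oxidation state of +1 for gold.
Group 11 minus oxidation state 1 gives a d¹⁰ configuration.
With 2 monodentate ligands the coordination number is 2.
A d¹⁰ ion with only two ligands adopts a linear arrangement (sp hybridisation; no CFSE preference).

linear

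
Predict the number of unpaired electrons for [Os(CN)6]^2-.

2 unpaired electrons

Ligand charges: each cyanide is −1. With an overall charge of −2 the osmium centre must be in the +4 oxidation state.
Osmium is a group-8 element; Os(IV) is therefore d⁴.
The spin state decides the count: a 5d ion has a large Δₒ and is invariably low-spin.
An octahedral low-spin d⁴ ion is t₂g⁴e_g⁰, giving 2 unpaired electrons.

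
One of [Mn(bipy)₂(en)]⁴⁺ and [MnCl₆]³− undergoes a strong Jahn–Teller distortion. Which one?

[MnCl₆]³−

[Mn(bipy)₂(en)]⁴⁺: 2,2′-bipyridine is neutral; ethylenediamine is neutral; balancing the +4 overall charge requires Mn(IV). Group 7 minus oxidation state 4 gives a d³ configuration. The d³ configuration leaves the e_g set evenly filled (or empty) — no strong Jahn–Teller driving force.
[MnCl₆]³−: Each chloride is −1; balancing the −3 overall charge requires Mn(III). Mn sits in group 7, so the d-electron count is 7 − 3 = 4. Chloride is a weak-field ligand for a first-row metal, so the complex is high-spin. The t₂g³e_g¹ (high-spin) configuration has an unevenly filled e_g set; the Jahn–Teller theorem predicts a tetragonal distortion (typically axial elongation) to lift the degeneracy.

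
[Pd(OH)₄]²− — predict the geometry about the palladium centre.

square planar

Ligand charges: each hydroxide is −1. With an overall charge of −2 the palladium centre must be in the +2 oxidation state.
Palladium is a group-10 element; Pd(II) is therefore d⁸.
With 4 monodentate ligands the coordination number is 4.
A 4d d⁸ ion has a large crystal-field splitting; square planar leaves the high-energy d_{x²−y²} orbital empty and maximises CFSE.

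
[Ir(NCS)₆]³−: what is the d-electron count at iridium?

d⁶

Summing ligand charges against the −3 overall charge gives an oxidation state of +3 for iridium.
Group 9 minus oxidation state 3 gives a d⁶ configuration.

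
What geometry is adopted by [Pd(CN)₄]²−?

Ligand charges: each cyanide is −1. With an overall charge of −2 the palladium centre must be in the +2 oxidation state.
Palladium is a group-10 element; Pd(II) is therefore d⁸.
With 4 monodentate ligands the coordination number is 4.
A 4d d⁸ ion has a large crystal-field splitting; square planar leaves the high-energy d_{x²−y²} orbital empty and maximises CFSE.

square planar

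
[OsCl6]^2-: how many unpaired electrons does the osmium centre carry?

2

Each chloride is −1; balancing the −2 overall charge requires Os(IV).
Os sits in group 8, so the d-electron count is 8 − 4 = 4.
The spin state decides the count: a 5d ion has a large Δₒ and is invariably low-spin.
An octahedral low-spin d⁴ ion is t₂g⁴e_g⁰, giving 2 unpaired electrons.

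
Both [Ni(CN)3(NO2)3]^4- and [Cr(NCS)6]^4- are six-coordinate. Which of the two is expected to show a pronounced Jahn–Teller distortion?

[Ni(CN)3(NO2)3]^4-: Each cyanide is −1; each nitro (N-bound nitrite) is −1; balancing the −4 overall charge requires Ni(II). Nickel is a group-10 element; Ni(II) is therefore d⁸. The d⁸ configuration leaves the e_g set evenly filled (or empty) — no strong Jahn–Teller driving force.
[Cr(NCS)6]^4-: Each isothiocyanate is −1; balancing the −4 overall charge requires Cr(II). Chromium is a group-6 element; Cr(II) is therefore d⁴. Isothiocyanate is a weak-field ligand for a first-row metal, so the complex is high-spin. The t₂g³e_g¹ (high-spin) configuration has an unevenly filled e_g set; the Jahn–Teller theorem predicts a tetragonal distortion (typically axial elongation) to lift the degeneracy.

[Cr(NCS)6]^4-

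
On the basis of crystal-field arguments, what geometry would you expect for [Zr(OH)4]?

tetrahedral

Summing ligand charges against the 0 overall charge gives an oxidation state of +4 for zirconium.
Zr sits in group 4, so the d-electron count is 4 − 4 = 0.
With 4 monodentate ligands the coordination number is 4.
A d⁰ ion has no crystal-field stabilisation preference between square planar and tetrahedral, so four ligands adopt the sterically favoured tetrahedral geometry.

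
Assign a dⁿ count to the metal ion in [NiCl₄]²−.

Each chloride is −1; balancing the −2 overall charge requires Ni(II).
Group 10 minus oxidation state 2 gives a d⁸ configuration.

d8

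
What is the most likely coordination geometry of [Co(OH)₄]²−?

Summing ligand charges against the −2 overall charge gives an oxidation state of +2 for cobalt.
Group 9 minus oxidation state 2 gives a d⁷ configuration.
With 4 monodentate ligands the coordination number is 4.
Hydroxide is a weak-field ligand.
For a high-spin 3d d⁷ ion with weak-field ligands the small Δₜ gives little square-planar CFSE advantage, so four ligands adopt the sterically favoured tetrahedral geometry.

tetrahedral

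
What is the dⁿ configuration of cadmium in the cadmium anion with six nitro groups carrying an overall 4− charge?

d10

Each nitro (N-bound nitrite) is −1; balancing the −4 overall charge requires Cd(II).
Cadmium is a group-12 element; Cd(II) is therefore d¹⁰.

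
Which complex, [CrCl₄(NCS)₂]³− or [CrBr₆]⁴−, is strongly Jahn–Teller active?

[CrCl₄(NCS)₂]³−: Each chloride is −1; each isothiocyanate is −1; balancing the −3 overall charge requires Cr(III). Chromium is a group-6 element; Cr(III) is therefore d³. The d³ configuration leaves the e_g set evenly filled (or empty) — no strong Jahn–Teller driving force.
[CrBr₆]⁴−: Summing ligand charges against the −4 overall charge gives an oxidation state of +2 for chromium. Group 6 minus oxidation state 2 gives a d⁴ configuration. Bromide is a weak-field ligand for a first-row metal, so the complex is high-spin. The t₂g³e_g¹ (high-spin) configuration has an unevenly filled e_g set; the Jahn–Teller theorem predicts a tetragonal distortion (typically axial elongation) to lift the degeneracy.

[CrBr₆]⁴−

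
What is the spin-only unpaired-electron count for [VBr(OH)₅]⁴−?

3

Ligand charges: each bromide is −1; each hydroxide is −1. With an overall charge of −4 the vanadium centre must be in the +2 oxidation state.
Group 5 minus oxidation state 2 gives a d³ configuration.
In an octahedral field the d³ configuration is t₂g³e_g⁰ (only one arrangement possible), giving 3 unpaired electrons.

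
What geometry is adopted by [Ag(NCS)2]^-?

Ligand charges: each isothiocyanate is −1. With an overall charge of −1 the silver centre must be in the +1 oxidation state.
Ag sits in group 11, so the d-electron count is 11 − 1 = 10.
Coordination number: 2.
A d¹⁰ ion with only two ligands adopts a linear arrangement (sp hybridisation; no CFSE preference).

linear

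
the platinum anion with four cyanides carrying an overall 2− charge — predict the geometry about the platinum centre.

Each cyanide is −1; balancing the −2 overall charge requires Pt(II).
Platinum is a group-10 element; Pt(II) is therefore d⁸.
With 4 monodentate ligands the coordination number is 4.
A 5d d⁸ ion has a large crystal-field splitting; square planar leaves the high-energy d_{x²−y²} orbital empty and maximises CFSE.

square planar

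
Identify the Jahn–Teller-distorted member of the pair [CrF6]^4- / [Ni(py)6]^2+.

[CrF6]^4-: Summing ligand charges against the −4 overall charge gives an oxidation state of +2 for chromium. Group 6 minus oxidation state 2 gives a d⁴ configuration. Fluoride is a weak-field ligand for a first-row metal, so the complex is high-spin. The t₂g³e_g¹ (high-spin) configuration has an unevenly filled e_g set; the Jahn–Teller theorem predicts a tetragonal distortion (typically axial elongation) to lift the degeneracy.
[Ni(py)6]^2+: Pyridine is neutral; balancing the +2 overall charge requires Ni(II). Ni sits in group 10, so the d-electron count is 10 − 2 = 8. The d⁸ configuration leaves the e_g set evenly filled (or empty) — no strong Jahn–Teller driving force.

[CrF6]^4-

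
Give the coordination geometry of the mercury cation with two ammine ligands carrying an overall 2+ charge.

linear

Ammonia is neutral; balancing the +2 overall charge requires Hg(II).
Group 12 minus oxidation state 2 gives a d¹⁰ configuration.
With 2 monodentate ligands the coordination number is 2.
A d¹⁰ ion with only two ligands adopts a linear arrangement (sp hybridisation; no CFSE preference).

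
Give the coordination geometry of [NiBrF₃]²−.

tetrahedral

Ligand charges: each bromide is −1; each fluoride is −1. With an overall charge of −2 the nickel centre must be in the +2 oxidation state.
Group 10 minus oxidation state 2 gives a d⁸ configuration.
Coordination number: 4.
Bromide and fluoride are weak-field ligands.
With weak-field ligands the CFSE gain from square planar is small, so a 3d d⁸ ion takes the sterically preferred tetrahedral geometry.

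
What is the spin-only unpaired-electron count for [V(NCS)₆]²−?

Each isothiocyanate is −1; balancing the −2 overall charge requires V(IV).
Group 5 minus oxidation state 4 gives a d¹ configuration.
In an octahedral field the d¹ configuration is t₂g¹e_g⁰ (only one arrangement possible), giving 1 unpaired electron.

1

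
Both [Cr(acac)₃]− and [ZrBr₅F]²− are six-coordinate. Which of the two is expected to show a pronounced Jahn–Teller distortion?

[Cr(acac)₃]−

[Cr(acac)₃]−: Each acetylacetonate is −1; balancing the −1 overall charge requires Cr(II). Chromium is a group-6 element; Cr(II) is therefore d⁴. Acetylacetonate is a weak-field ligand for a first-row metal, so the complex is high-spin. The t₂g³e_g¹ (high-spin) configuration has an unevenly filled e_g set; the Jahn–Teller theorem predicts a tetragonal distortion (typically axial elongation) to lift the degeneracy.
[ZrBr₅F]²−: Ligand charges: each bromide is −1; each fluoride is −1. With an overall charge of −2 the zirconium centre must be in the +4 oxidation state. Group 4 minus oxidation state 4 gives a d⁰ configuration. The d⁰ configuration leaves the e_g set evenly filled (or empty) — no strong Jahn–Teller driving force.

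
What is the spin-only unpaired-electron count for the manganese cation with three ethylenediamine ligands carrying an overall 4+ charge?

3

Ligand charges: ethylenediamine is neutral. With an overall charge of +4 the manganese centre must be in the +4 oxidation state.
Mn sits in group 7, so the d-electron count is 7 − 4 = 3.
Counting donor atoms: 3×ethylenediamine (bidentate) → 6 donors. Coordination number = 6.
In an octahedral field the d³ configuration is t₂g³e_g⁰ (only one arrangement possible), giving 3 unpaired electrons.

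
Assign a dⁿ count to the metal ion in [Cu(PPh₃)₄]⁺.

d10

Triphenylphosphine is neutral; balancing the +1 overall charge requires Cu(I).
Copper is a group-11 element; Cu(I) is therefore d¹⁰.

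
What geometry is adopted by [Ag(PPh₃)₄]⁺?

tetrahedral

Triphenylphosphine is neutral; balancing the +1 overall charge requires Ag(I).
Ag sits in group 11, so the d-electron count is 11 − 1 = 10.
Coordination number: 4.
A d¹⁰ ion has no crystal-field stabilisation preference between square planar and tetrahedral, so four ligands adopt the sterically favoured tetrahedral geometry.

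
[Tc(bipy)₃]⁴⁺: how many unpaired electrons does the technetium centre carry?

Summing ligand charges against the +4 overall charge gives an oxidation state of +4 for technetium.
Tc sits in group 7, so the d-electron count is 7 − 4 = 3.
Counting donor atoms: 3×2,2′-bipyridine (bidentate) → 6 donors. Coordination number = 6.
In an octahedral field the d³ configuration is t₂g³e_g⁰ (only one arrangement possible), giving 3 unpaired electrons.

3 unpaired electrons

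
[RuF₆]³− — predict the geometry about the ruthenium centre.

Summing ligand charges against the −3 overall charge gives an oxidation state of +3 for ruthenium.
Group 8 minus oxidation state 3 gives a d⁵ configuration.
Coordination number: 6.
Six donors around a single metal centre give an octahedral coordination sphere.

octahedral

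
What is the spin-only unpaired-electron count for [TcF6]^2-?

3

Summing ligand charges against the −2 overall charge gives an oxidation state of +4 for technetium.
Tc sits in group 7, so the d-electron count is 7 − 4 = 3.
In an octahedral field the d³ configuration is t₂g³e_g⁰ (only one arrangement possible), giving 3 unpaired electrons.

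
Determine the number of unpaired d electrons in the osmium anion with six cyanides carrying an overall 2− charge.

2 unpaired electrons

Each cyanide is −1; balancing the −2 overall charge requires Os(IV).
Os sits in group 8, so the d-electron count is 8 − 4 = 4.
The spin state decides the count: a 5d ion has a large Δₒ and is invariably low-spin.
An octahedral low-spin d⁴ ion is t₂g⁴e_g⁰, giving 2 unpaired electrons.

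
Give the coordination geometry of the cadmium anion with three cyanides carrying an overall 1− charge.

trigonal planar

Each cyanide is −1; balancing the −1 overall charge requires Cd(II).
Group 12 minus oxidation state 2 gives a d¹⁰ configuration.
With 3 monodentate ligands the coordination number is 3.
Three ligands around a d¹⁰ centre minimise repulsion in a trigonal-planar arrangement.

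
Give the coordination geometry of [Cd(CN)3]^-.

Summing ligand charges against the −1 overall charge gives an oxidation state of +2 for cadmium.
Cadmium is a group-12 element; Cd(II) is therefore d¹⁰.
With 3 monodentate ligands the coordination number is 3.
Three ligands around a d¹⁰ centre minimise repulsion in a trigonal-planar arrangement.

trigonal planar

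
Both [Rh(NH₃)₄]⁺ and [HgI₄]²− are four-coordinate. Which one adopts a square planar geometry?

For [Rh(NH₃)₄]⁺: Summing ligand charges against the +1 overall charge gives an oxidation state of +1 for rhodium. Group 9 minus oxidation state 1 gives a d⁸ configuration. A 4d d⁸ ion has a large crystal-field splitting; square planar leaves the high-energy d_{x²−y²} orbital empty and maximises CFSE. → square planar.
For [HgI₄]²−: Summing ligand charges against the −2 overall charge gives an oxidation state of +2 for mercury. Hg sits in group 12, so the d-electron count is 12 − 2 = 10. A d¹⁰ ion has no crystal-field stabilisation preference between square planar and tetrahedral, so four ligands adopt the sterically favoured tetrahedral geometry. → tetrahedral.

[Rh(NH₃)₄]⁺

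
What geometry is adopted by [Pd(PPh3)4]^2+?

square planar

Summing ligand charges against the +2 overall charge gives an oxidation state of +2 for palladium.
Palladium is a group-10 element; Pd(II) is therefore d⁸.
With 4 monodentate ligands the coordination number is 4.
A 4d d⁸ ion has a large crystal-field splitting; square planar leaves the high-energy d_{x²−y²} orbital empty and maximises CFSE.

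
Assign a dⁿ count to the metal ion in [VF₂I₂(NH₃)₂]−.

d2

Ligand charges: each fluoride is −1; each iodide is −1; ammonia is neutral. With an overall charge of −1 the vanadium centre must be in the +3 oxidation state.
V sits in group 5, so the d-electron count is 5 − 3 = 2.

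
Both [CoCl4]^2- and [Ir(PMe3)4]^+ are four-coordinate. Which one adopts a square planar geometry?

For [CoCl4]^2-: Each chloride is −1; balancing the −2 overall charge requires Co(II). Co sits in group 9, so the d-electron count is 9 − 2 = 7. For a high-spin 3d d⁷ ion with weak-field ligands the small Δₜ gives little square-planar CFSE advantage, so four ligands adopt the sterically favoured tetrahedral geometry. → tetrahedral.
For [Ir(PMe3)4]^+: Ligand charges: trimethylphosphine is neutral. With an overall charge of +1 the iridium centre must be in the +1 oxidation state. Iridium is a group-9 element; Ir(I) is therefore d⁸. A 5d d⁸ ion has a large crystal-field splitting; square planar leaves the high-energy d_{x²−y²} orbital empty and maximises CFSE. → square planar.

[Ir(PMe3)4]^+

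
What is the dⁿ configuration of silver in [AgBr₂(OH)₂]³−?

d10

Ligand charges: each bromide is −1; each hydroxide is −1. With an overall charge of −3 the silver centre must be in the +1 oxidation state.
Group 11 minus oxidation state 1 gives a d¹⁰ configuration.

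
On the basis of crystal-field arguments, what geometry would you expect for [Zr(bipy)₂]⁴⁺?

2,2′-bipyridine is neutral; balancing the +4 overall charge requires Zr(IV).
Zr sits in group 4, so the d-electron count is 4 − 4 = 0.
Counting donor atoms: 2×2,2′-bipyridine (bidentate) → 4 donors. Coordination number = 4.
A d⁰ ion has no crystal-field stabilisation preference between square planar and tetrahedral, so four ligands adopt the sterically favoured tetrahedral geometry.

tetrahedral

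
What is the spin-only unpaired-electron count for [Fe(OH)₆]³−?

Ligand charges: each hydroxide is −1. With an overall charge of −3 the iron centre must be in the +3 oxidation state.
Group 8 minus oxidation state 3 gives a d⁵ configuration.
The spin state decides the count: Hydroxide is a weak-field ligand for a first-row metal, so the complex is high-spin.
An octahedral high-spin d⁵ ion is t₂g³e_g², giving 5 unpaired electrons.

5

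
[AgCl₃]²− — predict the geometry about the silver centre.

Ligand charges: each chloride is −1. With an overall charge of −2 the silver centre must be in the +1 oxidation state.
Silver is a group-11 element; Ag(I) is therefore d¹⁰.
With 3 monodentate ligands the coordination number is 3.
Three ligands around a d¹⁰ centre minimise repulsion in a trigonal-planar arrangement.

trigonal planar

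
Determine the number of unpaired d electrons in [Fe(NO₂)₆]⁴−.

0

Each nitro (N-bound nitrite) is −1; balancing the −4 overall charge requires Fe(II).
Fe sits in group 8, so the d-electron count is 8 − 2 = 6.
The spin state decides the count: Nitro (N-bound nitrite) is a strong-field ligand (high in the spectrochemical series) for a first-row metal, so the complex is low-spin.
An octahedral low-spin d⁶ ion is t₂g⁶e_g⁰, giving 0 unpaired electrons.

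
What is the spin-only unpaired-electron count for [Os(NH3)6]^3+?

1 unpaired electron

Ammonia is neutral; balancing the +3 overall charge requires Os(III).
Os sits in group 8, so the d-electron count is 8 − 3 = 5.
The spin state decides the count: a 5d ion has a large Δₒ and is invariably low-spin.
An octahedral low-spin d⁵ ion is t₂g⁵e_g⁰, giving 1 unpaired electron.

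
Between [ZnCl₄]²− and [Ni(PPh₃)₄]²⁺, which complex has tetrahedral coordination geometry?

[ZnCl₄]²−

For [ZnCl₄]²−: Ligand charges: each chloride is −1. With an overall charge of −2 the zinc centre must be in the +2 oxidation state. Zinc is a group-12 element; Zn(II) is therefore d¹⁰. A d¹⁰ ion has no crystal-field stabilisation preference between square planar and tetrahedral, so four ligands adopt the sterically favoured tetrahedral geometry. → tetrahedral.
For [Ni(PPh₃)₄]²⁺: Triphenylphosphine is neutral; balancing the +2 overall charge requires Ni(II). Group 10 minus oxidation state 2 gives a d⁸ configuration. Triphenylphosphine is a strong-field ligand (high in the spectrochemical series). A 3d d⁸ ion with strong-field ligands gains enough CFSE to favour square planar over tetrahedral. → square planar.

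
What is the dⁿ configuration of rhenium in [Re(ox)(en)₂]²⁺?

Summing ligand charges against the +2 overall charge gives an oxidation state of +4 for rhenium.
Re sits in group 7, so the d-electron count is 7 − 4 = 3.

d3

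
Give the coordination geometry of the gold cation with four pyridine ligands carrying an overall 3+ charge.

Ligand charges: pyridine is neutral. With an overall charge of +3 the gold centre must be in the +3 oxidation state.
Group 11 minus oxidation state 3 gives a d⁸ configuration.
Coordination number: 4.
A 5d d⁸ ion has a large crystal-field splitting; square planar leaves the high-energy d_{x²−y²} orbital empty and maximises CFSE.

square planar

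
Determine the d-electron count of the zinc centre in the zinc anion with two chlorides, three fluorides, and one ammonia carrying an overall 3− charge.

Ligand charges: each chloride is −1; each fluoride is −1; ammonia is neutral. With an overall charge of −3 the zinc centre must be in the +2 oxidation state.
Zn sits in group 12, so the d-electron count is 12 − 2 = 10.

d¹⁰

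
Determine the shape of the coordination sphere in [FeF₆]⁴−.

Ligand charges: each fluoride is −1. With an overall charge of −4 the iron centre must be in the +2 oxidation state.
Group 8 minus oxidation state 2 gives a d⁶ configuration.
Coordination number: 6.
Six donors around a single metal centre give an octahedral coordination sphere.

octahedral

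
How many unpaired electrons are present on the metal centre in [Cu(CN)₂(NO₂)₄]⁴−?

Each cyanide is −1; each nitro (N-bound nitrite) is −1; balancing the −4 overall charge requires Cu(II).
Cu sits in group 11, so the d-electron count is 11 − 2 = 9.
In an octahedral field the d⁹ configuration is t₂g⁶e_g³ (only one arrangement possible), giving 1 unpaired electron.

1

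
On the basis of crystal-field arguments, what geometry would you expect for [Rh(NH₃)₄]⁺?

square planar

Ammonia is neutral; balancing the +1 overall charge requires Rh(I).
Rhodium is a group-9 element; Rh(I) is therefore d⁸.
Coordination number: 4.
A 4d d⁸ ion has a large crystal-field splitting; square planar leaves the high-energy d_{x²−y²} orbital empty and maximises CFSE.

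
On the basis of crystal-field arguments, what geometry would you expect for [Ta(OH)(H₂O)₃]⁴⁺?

Ligand charges: each hydroxide is −1; water is neutral. With an overall charge of +4 the tantalum centre must be in the +5 oxidation state.
Ta sits in group 5, so the d-electron count is 5 − 5 = 0.
Coordination number: 4.
A d⁰ ion has no crystal-field stabilisation preference between square planar and tetrahedral, so four ligands adopt the sterically favoured tetrahedral geometry.

tetrahedral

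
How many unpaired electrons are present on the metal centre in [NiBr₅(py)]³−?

2

Ligand charges: each bromide is −1; pyridine is neutral. With an overall charge of −3 the nickel centre must be in the +2 oxidation state.
Ni sits in group 10, so the d-electron count is 10 − 2 = 8.
In an octahedral field the d⁸ configuration is t₂g⁶e_g² (only one arrangement possible), giving 2 unpaired electrons.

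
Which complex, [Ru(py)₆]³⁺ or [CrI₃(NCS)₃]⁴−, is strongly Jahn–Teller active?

[Ru(py)₆]³⁺: Ligand charges: pyridine is neutral. With an overall charge of +3 the ruthenium centre must be in the +3 oxidation state. Ru sits in group 8, so the d-electron count is 8 − 3 = 5. A 4d ion has a large Δₒ and is invariably low-spin. The d⁵ configuration leaves the e_g set evenly filled (or empty) — no strong Jahn–Teller driving force.
[CrI₃(NCS)₃]⁴−: Ligand charges: each iodide is −1; each isothiocyanate is −1. With an overall charge of −4 the chromium centre must be in the +2 oxidation state. Cr sits in group 6, so the d-electron count is 6 − 2 = 4. Iodide and isothiocyanate are weak-field ligands for a first-row metal, so the complex is high-spin. The t₂g³e_g¹ (high-spin) configuration has an unevenly filled e_g set; the Jahn–Teller theorem predicts a tetragonal distortion (typically axial elongation) to lift the degeneracy.

[CrI₃(NCS)₃]⁴−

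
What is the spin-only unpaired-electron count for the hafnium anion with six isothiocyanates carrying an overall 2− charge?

Summing ligand charges against the −2 overall charge gives an oxidation state of +4 for hafnium.
Hf sits in group 4, so the d-electron count is 4 − 4 = 0.
In an octahedral field the d⁰ configuration is t₂g⁰e_g⁰, giving 0 unpaired electrons.

0 unpaired electrons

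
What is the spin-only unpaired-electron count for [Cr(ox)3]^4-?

Each oxalate is −2; balancing the −4 overall charge requires Cr(II).
Chromium is a group-6 element; Cr(II) is therefore d⁴.
Counting donor atoms: 3×oxalate (bidentate) → 6 donors. Coordination number = 6.
The spin state decides the count: Oxalate is a weak-field ligand for a first-row metal, so the complex is high-spin.
An octahedral high-spin d⁴ ion is t₂g³e_g¹, giving 4 unpaired electrons.

4 unpaired electrons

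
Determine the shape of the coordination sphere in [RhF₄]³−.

square planar

Ligand charges: each fluoride is −1. With an overall charge of −3 the rhodium centre must be in the +1 oxidation state.
Group 9 minus oxidation state 1 gives a d⁸ configuration.
Coordination number: 4.
A 4d d⁸ ion has a large crystal-field splitting; square planar leaves the high-energy d_{x²−y²} orbital empty and maximises CFSE.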